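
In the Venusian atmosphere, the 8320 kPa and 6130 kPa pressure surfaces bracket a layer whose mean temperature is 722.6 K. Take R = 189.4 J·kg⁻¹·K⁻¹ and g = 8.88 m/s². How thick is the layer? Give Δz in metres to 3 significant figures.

Hypsometric equation: Δz = (R T̄/g) ln(P₁/P₂).
R T̄/g = 189.4 × 722.6 / 8.88 = 15412 m.
ln(8320/6130) = ln(1.3573) = 0.30550.
Δz = 15412 × 0.30550 = 4708.4 m.

Δz ≈ 4710 m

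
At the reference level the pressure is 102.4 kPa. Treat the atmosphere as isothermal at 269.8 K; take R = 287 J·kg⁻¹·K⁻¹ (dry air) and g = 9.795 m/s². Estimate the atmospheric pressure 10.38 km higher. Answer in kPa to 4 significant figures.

P ≈ 27.55 kPa

Scale height: H = RT/g = 287 × 269.8 / 9.795 = 7905.3 m.
Barometric formula: P = P₀ exp(−z/H).
z/H = 10380/7905.3 = 1.3130; exp(−1.3130) = 0.26901.
P = 102.4 × 0.26901 = 27.547 kPa.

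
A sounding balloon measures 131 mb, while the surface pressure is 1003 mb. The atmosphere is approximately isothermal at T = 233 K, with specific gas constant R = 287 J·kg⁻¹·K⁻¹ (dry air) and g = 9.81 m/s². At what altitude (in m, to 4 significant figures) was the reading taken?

z ≈ 13880 m

Scale height: H = RT/g = 287 × 233 / 9.81 = 6816.6 m.
Invert the barometric formula: z = H ln(P₀/P).
P₀/P = 1003/131 = 7.6565; ln(7.6565) = 2.0356.
z = 6816.6 × 2.0356 = 13876 m.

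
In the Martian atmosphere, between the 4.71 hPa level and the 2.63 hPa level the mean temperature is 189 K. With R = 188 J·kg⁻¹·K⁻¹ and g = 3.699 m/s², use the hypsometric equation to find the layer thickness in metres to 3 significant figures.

Δz ≈ 5600 m

Hypsometric equation: Δz = (R T̄/g) ln(P₁/P₂).
R T̄/g = 188 × 189 / 3.699 = 9605.8 m.
ln(4.71/2.63) = ln(1.7909) = 0.58272.
Δz = 9605.8 × 0.58272 = 5597.5 m.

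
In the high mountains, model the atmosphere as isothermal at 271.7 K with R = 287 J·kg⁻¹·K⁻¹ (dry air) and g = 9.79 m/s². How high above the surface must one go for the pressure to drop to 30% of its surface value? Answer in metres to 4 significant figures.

Scale height: H = RT/g = 287 × 271.7 / 9.79 = 7965.1 m.
Set P/P₀ = exp(−z/H) = 0.3, so z = −H ln(0.3).
−ln(0.3) = 1.2040; z = 7965.1 × 1.2040 = 9590.0 m.

z ≈ 9590 m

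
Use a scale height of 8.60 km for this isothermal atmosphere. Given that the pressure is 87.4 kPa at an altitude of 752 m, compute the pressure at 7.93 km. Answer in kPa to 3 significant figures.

P ≈ 37.9 kPa

Between two levels, P₂ = P₁ exp(−Δz/H) with Δz = z₂ − z₁.
Δz = 7930.0 − 752.00 = 7178.0 m; Δz/H = 7178.0/8600.0 = 0.83465.
P₂ = 87.4 × exp(−0.83465) = 87.4 × 0.43403 = 37.934 kPa.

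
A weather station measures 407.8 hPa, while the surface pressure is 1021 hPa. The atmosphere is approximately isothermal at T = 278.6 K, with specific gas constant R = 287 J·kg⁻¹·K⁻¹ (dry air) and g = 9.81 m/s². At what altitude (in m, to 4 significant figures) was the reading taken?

Scale height: H = RT/g = 287 × 278.6 / 9.81 = 8150.7 m.
Invert the barometric formula: z = H ln(P₀/P).
P₀/P = 1021/407.8 = 2.5037; ln(2.5037) = 0.91777.
z = 8150.7 × 0.91777 = 7480.5 m.

z ≈ 7480 m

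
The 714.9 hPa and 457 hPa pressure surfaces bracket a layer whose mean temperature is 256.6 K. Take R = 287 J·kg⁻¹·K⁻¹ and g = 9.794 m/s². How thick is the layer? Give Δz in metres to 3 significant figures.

Hypsometric equation: Δz = (R T̄/g) ln(P₁/P₂).
R T̄/g = 287 × 256.6 / 9.794 = 7519.3 m.
ln(714.9/457) = ln(1.5643) = 0.44744.
Δz = 7519.3 × 0.44744 = 3364.4 m.

Δz ≈ 3360 m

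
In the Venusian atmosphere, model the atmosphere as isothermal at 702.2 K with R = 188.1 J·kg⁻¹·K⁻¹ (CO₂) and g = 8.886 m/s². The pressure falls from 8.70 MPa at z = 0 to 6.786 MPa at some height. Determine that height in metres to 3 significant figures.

z ≈ 3690 m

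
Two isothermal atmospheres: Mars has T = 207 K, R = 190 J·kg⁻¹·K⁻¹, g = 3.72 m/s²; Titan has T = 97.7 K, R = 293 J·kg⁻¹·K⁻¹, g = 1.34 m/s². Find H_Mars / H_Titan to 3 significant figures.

H = RT/g for each body.
H_Mars = 190 × 207 / 3.72 = 10573 m.
H_Titan = 293 × 97.7 / 1.34 = 21363 m.
H_Mars/H_Titan = 10573/21363 = 0.49492.

H_Mars/H_Titan ≈ 0.495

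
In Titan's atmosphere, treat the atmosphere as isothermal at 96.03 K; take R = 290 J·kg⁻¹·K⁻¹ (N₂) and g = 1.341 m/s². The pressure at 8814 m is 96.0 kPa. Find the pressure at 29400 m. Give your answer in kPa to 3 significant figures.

Scale height: H = RT/g = 290 × 96.03 / 1.341 = 20767 m.
Between two levels, P₂ = P₁ exp(−Δz/H) with Δz = z₂ − z₁.
Δz = 29400 − 8814.0 = 20586 m; Δz/H = 20586/20767 = 0.99128.
P₂ = 96.0 × exp(−0.99128) = 96.0 × 0.37110 = 35.626 kPa.

P ≈ 35.6 kPa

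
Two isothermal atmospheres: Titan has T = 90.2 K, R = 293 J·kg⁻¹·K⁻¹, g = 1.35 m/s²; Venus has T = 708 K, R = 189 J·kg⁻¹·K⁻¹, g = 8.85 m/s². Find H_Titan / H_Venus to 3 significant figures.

H = RT/g for each body.
H_Titan = 293 × 90.2 / 1.35 = 19577 m.
H_Venus = 189 × 708 / 8.85 = 15120 m.
H_Titan/H_Venus = 19577/15120 = 1.2948.

H_Titan/H_Venus ≈ 1.29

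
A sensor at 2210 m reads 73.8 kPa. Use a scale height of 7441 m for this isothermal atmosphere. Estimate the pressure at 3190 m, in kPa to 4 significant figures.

P ≈ 64.69 kPa

Between two levels, P₂ = P₁ exp(−Δz/H) with Δz = z₂ − z₁.
Δz = 3190.0 − 2210.0 = 980.00 m; Δz/H = 980.00/7441.0 = 0.13170.
P₂ = 73.8 × exp(−0.13170) = 73.8 × 0.87660 = 64.693 kPa.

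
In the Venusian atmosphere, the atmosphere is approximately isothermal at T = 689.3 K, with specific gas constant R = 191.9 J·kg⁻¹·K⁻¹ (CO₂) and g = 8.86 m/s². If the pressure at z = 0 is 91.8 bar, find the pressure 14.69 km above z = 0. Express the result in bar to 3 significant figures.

P ≈ 34.3 bar

Scale height: H = RT/g = 191.9 × 689.3 / 8.86 = 14930 m.
Barometric formula: P = P₀ exp(−z/H).
z/H = 14690/14930 = 0.98392; exp(−0.98392) = 0.37384.
P = 91.8 × 0.37384 = 34.319 bar.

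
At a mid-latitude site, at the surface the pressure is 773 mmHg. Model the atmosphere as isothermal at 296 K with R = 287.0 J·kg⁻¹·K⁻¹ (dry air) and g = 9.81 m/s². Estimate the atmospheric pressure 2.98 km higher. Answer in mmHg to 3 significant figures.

Scale height: H = RT/g = 287.0 × 296 / 9.81 = 8659.7 m.
Barometric formula: P = P₀ exp(−z/H).
z/H = 2980.0/8659.7 = 0.34412; exp(−0.34412) = 0.70884.
P = 773 × 0.70884 = 547.93 mmHg.

P ≈ 548 mmHg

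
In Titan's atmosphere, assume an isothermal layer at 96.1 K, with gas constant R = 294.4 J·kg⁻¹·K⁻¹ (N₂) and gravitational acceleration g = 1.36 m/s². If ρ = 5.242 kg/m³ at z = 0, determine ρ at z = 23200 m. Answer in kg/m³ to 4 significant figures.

ρ ≈ 1.719 kg/m³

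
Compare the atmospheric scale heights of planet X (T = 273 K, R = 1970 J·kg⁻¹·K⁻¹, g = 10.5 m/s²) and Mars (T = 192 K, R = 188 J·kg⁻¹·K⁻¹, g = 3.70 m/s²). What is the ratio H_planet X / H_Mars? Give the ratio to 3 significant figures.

H_planet X/H_Mars ≈ 5.25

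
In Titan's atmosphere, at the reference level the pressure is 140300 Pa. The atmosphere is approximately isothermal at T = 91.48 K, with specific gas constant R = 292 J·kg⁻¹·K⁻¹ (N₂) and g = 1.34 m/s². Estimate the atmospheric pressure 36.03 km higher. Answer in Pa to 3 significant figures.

Scale height: H = RT/g = 292 × 91.48 / 1.34 = 19934 m.
Barometric formula: P = P₀ exp(−z/H).
z/H = 36030/19934 = 1.8075; exp(−1.8075) = 0.16406.
P = 140300 × 0.16406 = 23018 Pa.

P ≈ 23000 Pa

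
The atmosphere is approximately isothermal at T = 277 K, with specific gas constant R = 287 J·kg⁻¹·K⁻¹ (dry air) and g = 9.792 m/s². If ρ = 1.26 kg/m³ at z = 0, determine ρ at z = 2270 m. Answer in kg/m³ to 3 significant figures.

Scale height: H = RT/g = 287 × 277 / 9.792 = 8118.8 m.
In an isothermal atmosphere, density decays like pressure: ρ = ρ₀ exp(−z/H).
z/H = 2270.0/8118.8 = 0.27960; exp(−0.27960) = 0.75609.
ρ = 1.26 × 0.75609 = 0.95267 kg/m³.

ρ ≈ 0.953 kg/m³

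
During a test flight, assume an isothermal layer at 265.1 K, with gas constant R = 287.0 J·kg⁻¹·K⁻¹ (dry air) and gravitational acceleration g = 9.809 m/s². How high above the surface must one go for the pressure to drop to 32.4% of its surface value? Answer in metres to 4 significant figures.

z ≈ 8742 m

Scale height: H = RT/g = 287.0 × 265.1 / 9.809 = 7756.5 m.
Set P/P₀ = exp(−z/H) = 0.324, so z = −H ln(0.324).
−ln(0.324) = 1.1270; z = 7756.5 × 1.1270 = 8741.6 m.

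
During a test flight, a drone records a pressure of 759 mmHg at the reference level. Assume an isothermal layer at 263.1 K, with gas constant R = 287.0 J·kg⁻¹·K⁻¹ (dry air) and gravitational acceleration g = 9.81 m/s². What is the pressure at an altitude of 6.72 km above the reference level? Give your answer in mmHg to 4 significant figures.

Scale height: H = RT/g = 287.0 × 263.1 / 9.81 = 7697.2 m.
Barometric formula: P = P₀ exp(−z/H).
z/H = 6720.0/7697.2 = 0.87304; exp(−0.87304) = 0.41768.
P = 759 × 0.41768 = 317.02 mmHg.

P ≈ 317.0 mmHg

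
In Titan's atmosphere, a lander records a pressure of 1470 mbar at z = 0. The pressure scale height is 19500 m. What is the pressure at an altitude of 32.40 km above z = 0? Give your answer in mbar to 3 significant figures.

P ≈ 279 mbar

Barometric formula: P = P₀ exp(−z/H).
z/H = 32400/19500 = 1.6615; exp(−1.6615) = 0.18985.
P = 1470 × 0.18985 = 279.08 mbar.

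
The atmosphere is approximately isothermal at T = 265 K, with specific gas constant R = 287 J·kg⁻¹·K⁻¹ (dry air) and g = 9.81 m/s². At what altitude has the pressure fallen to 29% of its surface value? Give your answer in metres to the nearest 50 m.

Scale height: H = RT/g = 287 × 265 / 9.81 = 7752.8 m.
Set P/P₀ = exp(−z/H) = 0.29, so z = −H ln(0.29).
−ln(0.29) = 1.2379; z = 7752.8 × 1.2379 = 9597.2 m.

z ≈ 9600 m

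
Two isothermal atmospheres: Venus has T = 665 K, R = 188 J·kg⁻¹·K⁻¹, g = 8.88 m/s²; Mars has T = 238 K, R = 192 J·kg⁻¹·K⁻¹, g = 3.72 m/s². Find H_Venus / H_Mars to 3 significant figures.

H = RT/g for each body.
H_Venus = 188 × 665 / 8.88 = 14079 m.
H_Mars = 192 × 238 / 3.72 = 12284 m.
H_Venus/H_Mars = 14079/12284 = 1.1461.

H_Venus/H_Mars ≈ 1.15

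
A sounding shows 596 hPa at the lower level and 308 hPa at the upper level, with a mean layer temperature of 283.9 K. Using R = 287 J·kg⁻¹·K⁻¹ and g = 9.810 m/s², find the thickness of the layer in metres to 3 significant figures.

Δz ≈ 5480 m

Hypsometric equation: Δz = (R T̄/g) ln(P₁/P₂).
R T̄/g = 287 × 283.9 / 9.810 = 8305.7 m.
ln(596/308) = ln(1.9351) = 0.66016.
Δz = 8305.7 × 0.66016 = 5483.1 m.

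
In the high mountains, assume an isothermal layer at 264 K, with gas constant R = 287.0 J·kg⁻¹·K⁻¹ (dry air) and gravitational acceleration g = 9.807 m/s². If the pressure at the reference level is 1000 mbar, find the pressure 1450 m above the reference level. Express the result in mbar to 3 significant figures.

P ≈ 829 mbar

Scale height: H = RT/g = 287.0 × 264 / 9.807 = 7725.9 m.
Barometric formula: P = P₀ exp(−z/H).
z/H = 1450.0/7725.9 = 0.18768; exp(−0.18768) = 0.82888.
P = 1000 × 0.82888 = 828.88 mbar.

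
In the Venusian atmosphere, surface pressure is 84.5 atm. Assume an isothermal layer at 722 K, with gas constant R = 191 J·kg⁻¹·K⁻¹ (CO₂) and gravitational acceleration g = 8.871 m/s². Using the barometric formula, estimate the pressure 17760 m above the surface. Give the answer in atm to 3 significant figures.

Scale height: H = RT/g = 191 × 722 / 8.871 = 15545 m.
Barometric formula: P = P₀ exp(−z/H).
z/H = 17760/15545 = 1.1425; exp(−1.1425) = 0.31902.
P = 84.5 × 0.31902 = 26.957 atm.

P ≈ 27.0 atm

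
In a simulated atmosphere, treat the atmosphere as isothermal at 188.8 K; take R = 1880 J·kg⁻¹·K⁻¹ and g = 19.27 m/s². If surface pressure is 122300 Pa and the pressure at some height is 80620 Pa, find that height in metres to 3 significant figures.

Scale height: H = RT/g = 1880 × 188.8 / 19.27 = 18420 m.
Invert the barometric formula: z = H ln(P₀/P).
P₀/P = 122300/80620 = 1.5170; ln(1.5170) = 0.41673.
z = 18420 × 0.41673 = 7676.2 m.

z ≈ 7680 m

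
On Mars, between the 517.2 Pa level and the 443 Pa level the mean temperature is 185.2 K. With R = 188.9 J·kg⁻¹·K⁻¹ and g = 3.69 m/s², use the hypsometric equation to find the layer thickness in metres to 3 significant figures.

Hypsometric equation: Δz = (R T̄/g) ln(P₁/P₂).
R T̄/g = 188.9 × 185.2 / 3.69 = 9480.8 m.
ln(517.2/443) = ln(1.1675) = 0.15486.
Δz = 9480.8 × 0.15486 = 1468.2 m.

Δz ≈ 1470 m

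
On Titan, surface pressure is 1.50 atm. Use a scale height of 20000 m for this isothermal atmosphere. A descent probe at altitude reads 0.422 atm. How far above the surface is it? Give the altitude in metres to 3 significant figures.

Invert the barometric formula: z = H ln(P₀/P).
P₀/P = 1.50/0.422 = 3.5545; ln(3.5545) = 1.2682.
z = 20000 × 1.2682 = 25364 m.

z ≈ 25400 m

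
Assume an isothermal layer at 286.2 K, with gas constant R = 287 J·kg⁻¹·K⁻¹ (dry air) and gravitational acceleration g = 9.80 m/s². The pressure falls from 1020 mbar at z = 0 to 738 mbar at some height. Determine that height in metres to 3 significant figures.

z ≈ 2710 m

Scale height: H = RT/g = 287 × 286.2 / 9.80 = 8381.6 m.
Invert the barometric formula: z = H ln(P₀/P).
P₀/P = 1020/738 = 1.3821; ln(1.3821) = 0.32360.
z = 8381.6 × 0.32360 = 2712.3 m.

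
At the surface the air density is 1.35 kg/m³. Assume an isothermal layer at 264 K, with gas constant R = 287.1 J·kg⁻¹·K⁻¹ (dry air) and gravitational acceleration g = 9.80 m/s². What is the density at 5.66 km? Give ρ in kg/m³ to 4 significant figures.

Scale height: H = RT/g = 287.1 × 264 / 9.80 = 7734.1 m.
In an isothermal atmosphere, density decays like pressure: ρ = ρ₀ exp(−z/H).
z/H = 5660.0/7734.1 = 0.73182; exp(−0.73182) = 0.48103.
ρ = 1.35 × 0.48103 = 0.64939 kg/m³.

ρ ≈ 0.6494 kg/m³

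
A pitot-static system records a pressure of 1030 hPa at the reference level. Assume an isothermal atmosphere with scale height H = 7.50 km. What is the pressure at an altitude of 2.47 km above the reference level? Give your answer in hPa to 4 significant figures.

P ≈ 741.0 hPa

Barometric formula: P = P₀ exp(−z/H).
z/H = 2470.0/7500.0 = 0.32933; exp(−0.32933) = 0.71941.
P = 1030 × 0.71941 = 740.99 hPa.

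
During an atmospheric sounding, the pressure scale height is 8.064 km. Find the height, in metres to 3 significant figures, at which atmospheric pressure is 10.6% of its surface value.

z ≈ 18100 m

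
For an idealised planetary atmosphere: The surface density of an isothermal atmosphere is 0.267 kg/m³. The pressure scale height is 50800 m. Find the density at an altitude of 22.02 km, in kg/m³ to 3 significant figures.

ρ ≈ 0.173 kg/m³

In an isothermal atmosphere, density decays like pressure: ρ = ρ₀ exp(−z/H).
z/H = 22020/50800 = 0.43346; exp(−0.43346) = 0.64826.
ρ = 0.267 × 0.64826 = 0.17309 kg/m³.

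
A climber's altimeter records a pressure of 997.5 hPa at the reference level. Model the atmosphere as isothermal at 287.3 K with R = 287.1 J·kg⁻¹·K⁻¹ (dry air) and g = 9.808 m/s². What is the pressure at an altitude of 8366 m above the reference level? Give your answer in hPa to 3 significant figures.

P ≈ 369 hPa

Scale height: H = RT/g = 287.1 × 287.3 / 9.808 = 8409.9 m.
Barometric formula: P = P₀ exp(−z/H).
z/H = 8366.0/8409.9 = 0.99478; exp(−0.99478) = 0.36980.
P = 997.5 × 0.36980 = 368.88 hPa.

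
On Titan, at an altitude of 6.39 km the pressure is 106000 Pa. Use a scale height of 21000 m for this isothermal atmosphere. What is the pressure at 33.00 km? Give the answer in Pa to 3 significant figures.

P ≈ 29900 Pa

Between two levels, P₂ = P₁ exp(−Δz/H) with Δz = z₂ − z₁.
Δz = 33000 − 6390.0 = 26610 m; Δz/H = 26610/21000 = 1.2671.
P₂ = 106000 × exp(−1.2671) = 106000 × 0.28165 = 29855 Pa.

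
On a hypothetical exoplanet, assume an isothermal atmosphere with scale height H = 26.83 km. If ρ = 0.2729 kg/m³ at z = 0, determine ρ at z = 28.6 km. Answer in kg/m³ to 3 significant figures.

ρ ≈ 0.0940 kg/m³

In an isothermal atmosphere, density decays like pressure: ρ = ρ₀ exp(−z/H).
z/H = 28600/26830 = 1.0660; exp(−1.0660) = 0.34438.
ρ = 0.2729 × 0.34438 = 0.093981 kg/m³.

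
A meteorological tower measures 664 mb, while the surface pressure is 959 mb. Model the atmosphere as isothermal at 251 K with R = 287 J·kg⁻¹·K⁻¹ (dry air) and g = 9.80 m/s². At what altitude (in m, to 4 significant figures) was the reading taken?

z ≈ 2702 m

Scale height: H = RT/g = 287 × 251 / 9.80 = 7350.7 m.
Invert the barometric formula: z = H ln(P₀/P).
P₀/P = 959/664 = 1.4443; ln(1.4443) = 0.36762.
z = 7350.7 × 0.36762 = 2702.3 m.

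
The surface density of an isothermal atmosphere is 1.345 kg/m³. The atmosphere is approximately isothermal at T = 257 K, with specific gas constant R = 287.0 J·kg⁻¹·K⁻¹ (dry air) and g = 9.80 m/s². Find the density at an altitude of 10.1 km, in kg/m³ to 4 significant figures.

Scale height: H = RT/g = 287.0 × 257 / 9.80 = 7526.4 m.
In an isothermal atmosphere, density decays like pressure: ρ = ρ₀ exp(−z/H).
z/H = 10100/7526.4 = 1.3419; exp(−1.3419) = 0.26135.
ρ = 1.345 × 0.26135 = 0.35152 kg/m³.

ρ ≈ 0.3515 kg/m³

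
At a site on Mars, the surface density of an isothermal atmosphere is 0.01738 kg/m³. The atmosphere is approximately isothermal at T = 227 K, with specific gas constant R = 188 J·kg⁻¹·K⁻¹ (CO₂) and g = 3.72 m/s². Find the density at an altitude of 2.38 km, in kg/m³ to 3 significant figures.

Scale height: H = RT/g = 188 × 227 / 3.72 = 11472 m.
In an isothermal atmosphere, density decays like pressure: ρ = ρ₀ exp(−z/H).
z/H = 2380.0/11472 = 0.20746; exp(−0.20746) = 0.81265.
ρ = 0.01738 × 0.81265 = 0.014124 kg/m³.

ρ ≈ 0.0141 kg/m³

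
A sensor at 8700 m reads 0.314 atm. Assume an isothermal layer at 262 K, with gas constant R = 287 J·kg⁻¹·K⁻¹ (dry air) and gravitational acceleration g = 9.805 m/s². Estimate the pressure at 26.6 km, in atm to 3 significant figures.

Scale height: H = RT/g = 287 × 262 / 9.805 = 7668.9 m.
Between two levels, P₂ = P₁ exp(−Δz/H) with Δz = z₂ − z₁.
Δz = 26600 − 8700.0 = 17900 m; Δz/H = 17900/7668.9 = 2.3341.
P₂ = 0.314 × exp(−2.3341) = 0.314 × 0.096898 = 0.030426 atm.

P ≈ 0.0304 atm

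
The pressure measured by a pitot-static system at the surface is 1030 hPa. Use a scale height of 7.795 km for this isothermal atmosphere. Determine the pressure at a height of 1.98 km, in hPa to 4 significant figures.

Barometric formula: P = P₀ exp(−z/H).
z/H = 1980.0/7795.0 = 0.25401; exp(−0.25401) = 0.77568.
P = 1030 × 0.77568 = 798.95 hPa.

P ≈ 799.0 hPa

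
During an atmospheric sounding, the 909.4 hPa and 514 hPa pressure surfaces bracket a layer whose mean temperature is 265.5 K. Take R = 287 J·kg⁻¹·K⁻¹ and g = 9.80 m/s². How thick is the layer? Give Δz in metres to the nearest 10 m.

Δz ≈ 4440 m

Hypsometric equation: Δz = (R T̄/g) ln(P₁/P₂).
R T̄/g = 287 × 265.5 / 9.80 = 7775.4 m.
ln(909.4/514) = ln(1.7693) = 0.57058.
Δz = 7775.4 × 0.57058 = 4436.5 m.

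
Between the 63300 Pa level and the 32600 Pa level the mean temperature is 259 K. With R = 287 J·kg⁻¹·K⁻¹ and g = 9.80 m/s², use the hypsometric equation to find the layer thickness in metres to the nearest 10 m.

Δz ≈ 5030 m

Hypsometric equation: Δz = (R T̄/g) ln(P₁/P₂).
R T̄/g = 287 × 259 / 9.80 = 7585.0 m.
ln(63300/32600) = ln(1.9417) = 0.66356.
Δz = 7585.0 × 0.66356 = 5033.1 m.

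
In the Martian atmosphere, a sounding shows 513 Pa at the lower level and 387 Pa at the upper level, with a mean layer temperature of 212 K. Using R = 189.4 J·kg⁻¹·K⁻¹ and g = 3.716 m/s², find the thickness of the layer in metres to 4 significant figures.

Δz ≈ 3046 m

Hypsometric equation: Δz = (R T̄/g) ln(P₁/P₂).
R T̄/g = 189.4 × 212 / 3.716 = 10805 m.
ln(513/387) = ln(1.3256) = 0.28187.
Δz = 10805 × 0.28187 = 3045.6 m.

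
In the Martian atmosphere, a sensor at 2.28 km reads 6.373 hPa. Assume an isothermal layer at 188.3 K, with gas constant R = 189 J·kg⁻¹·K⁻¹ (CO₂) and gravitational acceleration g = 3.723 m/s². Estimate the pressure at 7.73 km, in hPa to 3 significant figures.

P ≈ 3.60 hPa

Scale height: H = RT/g = 189 × 188.3 / 3.723 = 9559.1 m.
Between two levels, P₂ = P₁ exp(−Δz/H) with Δz = z₂ − z₁.
Δz = 7730.0 − 2280.0 = 5450.0 m; Δz/H = 5450.0/9559.1 = 0.57014.
P₂ = 6.373 × exp(−0.57014) = 6.373 × 0.56545 = 3.6036 hPa.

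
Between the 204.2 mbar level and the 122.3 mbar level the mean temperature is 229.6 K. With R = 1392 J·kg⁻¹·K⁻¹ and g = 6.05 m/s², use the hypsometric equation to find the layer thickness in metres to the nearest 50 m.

Hypsometric equation: Δz = (R T̄/g) ln(P₁/P₂).
R T̄/g = 1392 × 229.6 / 6.05 = 52827 m.
ln(204.2/122.3) = ln(1.6697) = 0.51264.
Δz = 52827 × 0.51264 = 27081 m.

Δz ≈ 27100 m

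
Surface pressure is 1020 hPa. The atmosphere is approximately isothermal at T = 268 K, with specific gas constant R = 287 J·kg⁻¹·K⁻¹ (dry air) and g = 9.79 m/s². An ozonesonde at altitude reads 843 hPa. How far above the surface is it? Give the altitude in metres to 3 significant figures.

z ≈ 1500 m

Scale height: H = RT/g = 287 × 268 / 9.79 = 7856.6 m.
Invert the barometric formula: z = H ln(P₀/P).
P₀/P = 1020/843 = 1.2100; ln(1.2100) = 0.19062.
z = 7856.6 × 0.19062 = 1497.6 m.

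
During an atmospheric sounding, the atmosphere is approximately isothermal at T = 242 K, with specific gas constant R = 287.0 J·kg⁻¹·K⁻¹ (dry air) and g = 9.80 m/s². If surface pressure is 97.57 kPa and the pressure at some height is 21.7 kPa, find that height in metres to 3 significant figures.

z ≈ 10700 m

Scale height: H = RT/g = 287.0 × 242 / 9.80 = 7087.1 m.
Invert the barometric formula: z = H ln(P₀/P).
P₀/P = 97.57/21.7 = 4.4963; ln(4.4963) = 1.5033.
z = 7087.1 × 1.5033 = 10654 m.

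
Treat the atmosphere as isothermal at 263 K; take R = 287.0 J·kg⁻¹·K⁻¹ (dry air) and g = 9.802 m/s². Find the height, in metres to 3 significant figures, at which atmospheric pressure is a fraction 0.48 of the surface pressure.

z ≈ 5650 m

Scale height: H = RT/g = 287.0 × 263 / 9.802 = 7700.6 m.
Set P/P₀ = exp(−z/H) = 0.48, so z = −H ln(0.48).
−ln(0.48) = 0.73397; z = 7700.6 × 0.73397 = 5652.0 m.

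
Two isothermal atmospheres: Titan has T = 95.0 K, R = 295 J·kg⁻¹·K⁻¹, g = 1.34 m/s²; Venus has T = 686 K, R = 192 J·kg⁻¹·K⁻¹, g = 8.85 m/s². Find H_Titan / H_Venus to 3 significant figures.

H = RT/g for each body.
H_Titan = 295 × 95.0 / 1.34 = 20914 m.
H_Venus = 192 × 686 / 8.85 = 14883 m.
H_Titan/H_Venus = 20914/14883 = 1.4052.

H_Titan/H_Venus ≈ 1.41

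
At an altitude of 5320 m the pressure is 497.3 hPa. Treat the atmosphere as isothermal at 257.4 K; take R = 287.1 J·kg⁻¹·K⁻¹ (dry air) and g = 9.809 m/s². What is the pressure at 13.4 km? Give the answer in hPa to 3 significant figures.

P ≈ 170 hPa

Scale height: H = RT/g = 287.1 × 257.4 / 9.809 = 7533.9 m.
Between two levels, P₂ = P₁ exp(−Δz/H) with Δz = z₂ − z₁.
Δz = 13400 − 5320.0 = 8080.0 m; Δz/H = 8080.0/7533.9 = 1.0725.
P₂ = 497.3 × exp(−1.0725) = 497.3 × 0.34215 = 170.15 hPa.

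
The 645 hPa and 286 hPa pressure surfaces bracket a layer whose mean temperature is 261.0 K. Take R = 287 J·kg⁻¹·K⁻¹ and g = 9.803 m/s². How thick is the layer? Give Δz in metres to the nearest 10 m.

Δz ≈ 6210 m

Hypsometric equation: Δz = (R T̄/g) ln(P₁/P₂).
R T̄/g = 287 × 261.0 / 9.803 = 7641.2 m.
ln(645/286) = ln(2.2552) = 0.81324.
Δz = 7641.2 × 0.81324 = 6214.1 m.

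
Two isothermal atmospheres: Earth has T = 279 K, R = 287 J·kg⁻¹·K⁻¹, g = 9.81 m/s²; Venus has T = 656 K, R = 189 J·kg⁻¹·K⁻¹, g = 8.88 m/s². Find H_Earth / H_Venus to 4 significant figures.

H_Earth/H_Venus ≈ 0.5846

H = RT/g for each body.
H_Earth = 287 × 279 / 9.81 = 8162.4 m.
H_Venus = 189 × 656 / 8.88 = 13962 m.
H_Earth/H_Venus = 8162.4/13962 = 0.58462.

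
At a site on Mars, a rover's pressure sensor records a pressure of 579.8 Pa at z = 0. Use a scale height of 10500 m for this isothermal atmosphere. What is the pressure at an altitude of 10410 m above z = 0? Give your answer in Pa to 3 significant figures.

P ≈ 215 Pa

Barometric formula: P = P₀ exp(−z/H).
z/H = 10410/10500 = 0.99143; exp(−0.99143) = 0.37105.
P = 579.8 × 0.37105 = 215.13 Pa.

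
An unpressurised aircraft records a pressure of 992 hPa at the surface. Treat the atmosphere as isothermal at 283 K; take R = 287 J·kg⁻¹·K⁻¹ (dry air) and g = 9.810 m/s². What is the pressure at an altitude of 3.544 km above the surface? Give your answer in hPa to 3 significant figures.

P ≈ 647 hPa

Scale height: H = RT/g = 287 × 283 / 9.810 = 8279.4 m.
Barometric formula: P = P₀ exp(−z/H).
z/H = 3544.0/8279.4 = 0.42805; exp(−0.42805) = 0.65178.
P = 992 × 0.65178 = 646.57 hPa.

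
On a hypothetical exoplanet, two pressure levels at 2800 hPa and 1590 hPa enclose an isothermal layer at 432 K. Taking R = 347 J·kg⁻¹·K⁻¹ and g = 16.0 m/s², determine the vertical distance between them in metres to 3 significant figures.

Hypsometric equation: Δz = (R T̄/g) ln(P₁/P₂).
R T̄/g = 347 × 432 / 16.0 = 9369.0 m.
ln(2800/1590) = ln(1.7610) = 0.56588.
Δz = 9369.0 × 0.56588 = 5301.7 m.

Δz ≈ 5300 m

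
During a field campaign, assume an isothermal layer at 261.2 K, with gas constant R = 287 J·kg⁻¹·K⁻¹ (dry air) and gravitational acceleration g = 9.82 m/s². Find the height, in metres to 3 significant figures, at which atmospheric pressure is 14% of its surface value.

Scale height: H = RT/g = 287 × 261.2 / 9.82 = 7633.8 m.
Set P/P₀ = exp(−z/H) = 0.14, so z = −H ln(0.14).
−ln(0.14) = 1.9661; z = 7633.8 × 1.9661 = 15009 m.

z ≈ 15000 m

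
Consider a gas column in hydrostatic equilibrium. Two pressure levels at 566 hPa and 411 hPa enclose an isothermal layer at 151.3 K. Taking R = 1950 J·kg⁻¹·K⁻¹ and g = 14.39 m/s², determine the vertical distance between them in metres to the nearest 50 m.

Δz ≈ 6550 m

Hypsometric equation: Δz = (R T̄/g) ln(P₁/P₂).
R T̄/g = 1950 × 151.3 / 14.39 = 20503 m.
ln(566/411) = ln(1.3771) = 0.31998.
Δz = 20503 × 0.31998 = 6560.5 m.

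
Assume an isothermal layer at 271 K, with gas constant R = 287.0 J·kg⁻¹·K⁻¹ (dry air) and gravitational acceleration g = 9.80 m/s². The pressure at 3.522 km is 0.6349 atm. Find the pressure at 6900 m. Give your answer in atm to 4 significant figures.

Scale height: H = RT/g = 287.0 × 271 / 9.80 = 7936.4 m.
Between two levels, P₂ = P₁ exp(−Δz/H) with Δz = z₂ − z₁.
Δz = 6900.0 − 3522.0 = 3378.0 m; Δz/H = 3378.0/7936.4 = 0.42563.
P₂ = 0.6349 × exp(−0.42563) = 0.6349 × 0.65336 = 0.41482 atm.

P ≈ 0.4148 atm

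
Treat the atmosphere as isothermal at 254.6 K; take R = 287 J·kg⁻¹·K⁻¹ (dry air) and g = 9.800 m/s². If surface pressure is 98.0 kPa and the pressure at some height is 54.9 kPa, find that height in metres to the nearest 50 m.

Scale height: H = RT/g = 287 × 254.6 / 9.800 = 7456.1 m.
Invert the barometric formula: z = H ln(P₀/P).
P₀/P = 98.0/54.9 = 1.7851; ln(1.7851) = 0.57947.
z = 7456.1 × 0.57947 = 4320.6 m.

z ≈ 4300 m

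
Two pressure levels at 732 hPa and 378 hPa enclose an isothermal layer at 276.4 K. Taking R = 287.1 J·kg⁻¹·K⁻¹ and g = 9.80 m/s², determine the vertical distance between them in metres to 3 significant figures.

Δz ≈ 5350 m

Hypsometric equation: Δz = (R T̄/g) ln(P₁/P₂).
R T̄/g = 287.1 × 276.4 / 9.80 = 8097.4 m.
ln(732/378) = ln(1.9365) = 0.66088.
Δz = 8097.4 × 0.66088 = 5351.4 m.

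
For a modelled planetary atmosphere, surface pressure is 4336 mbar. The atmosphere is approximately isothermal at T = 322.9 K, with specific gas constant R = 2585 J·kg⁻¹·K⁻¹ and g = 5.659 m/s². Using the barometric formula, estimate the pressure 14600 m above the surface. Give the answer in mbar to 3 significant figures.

P ≈ 3930 mbar

Scale height: H = RT/g = 2585 × 322.9 / 5.659 = 147500 m.
Barometric formula: P = P₀ exp(−z/H).
z/H = 14600/147500 = 0.098983; exp(−0.098983) = 0.90576.
P = 4336 × 0.90576 = 3927.4 mbar.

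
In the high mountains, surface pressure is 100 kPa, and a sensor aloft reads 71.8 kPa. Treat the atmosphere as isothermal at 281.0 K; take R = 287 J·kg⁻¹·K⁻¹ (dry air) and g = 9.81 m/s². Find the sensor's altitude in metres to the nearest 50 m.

Scale height: H = RT/g = 287 × 281.0 / 9.81 = 8220.9 m.
Invert the barometric formula: z = H ln(P₀/P).
P₀/P = 100/71.8 = 1.3928; ln(1.3928) = 0.33132.
z = 8220.9 × 0.33132 = 2723.7 m.

z ≈ 2700 m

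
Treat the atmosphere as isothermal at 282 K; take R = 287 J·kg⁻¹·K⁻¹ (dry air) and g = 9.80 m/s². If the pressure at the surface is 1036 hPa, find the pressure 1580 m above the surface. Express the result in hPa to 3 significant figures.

P ≈ 856 hPa

Scale height: H = RT/g = 287 × 282 / 9.80 = 8258.6 m.
Barometric formula: P = P₀ exp(−z/H).
z/H = 1580.0/8258.6 = 0.19132; exp(−0.19132) = 0.82587.
P = 1036 × 0.82587 = 855.60 hPa.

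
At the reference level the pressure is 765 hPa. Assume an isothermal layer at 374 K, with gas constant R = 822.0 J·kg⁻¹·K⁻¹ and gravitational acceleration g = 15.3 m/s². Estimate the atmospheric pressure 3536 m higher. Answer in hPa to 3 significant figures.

Scale height: H = RT/g = 822.0 × 374 / 15.3 = 20093 m.
Barometric formula: P = P₀ exp(−z/H).
z/H = 3536.0/20093 = 0.17598; exp(−0.17598) = 0.83863.
P = 765 × 0.83863 = 641.55 hPa.

P ≈ 642 hPa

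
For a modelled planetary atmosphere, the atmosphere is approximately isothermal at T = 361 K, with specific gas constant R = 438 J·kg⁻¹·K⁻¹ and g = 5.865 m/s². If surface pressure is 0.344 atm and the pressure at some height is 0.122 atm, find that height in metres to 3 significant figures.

z ≈ 27900 m

Scale height: H = RT/g = 438 × 361 / 5.865 = 26960 m.
Invert the barometric formula: z = H ln(P₀/P).
P₀/P = 0.344/0.122 = 2.8197; ln(2.8197) = 1.0366.
z = 26960 × 1.0366 = 27947 m.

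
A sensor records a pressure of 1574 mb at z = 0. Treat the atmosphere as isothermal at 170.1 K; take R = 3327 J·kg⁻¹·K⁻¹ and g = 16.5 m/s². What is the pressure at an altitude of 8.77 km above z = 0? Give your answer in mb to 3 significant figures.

Scale height: H = RT/g = 3327 × 170.1 / 16.5 = 34298 m.
Barometric formula: P = P₀ exp(−z/H).
z/H = 8770.0/34298 = 0.25570; exp(−0.25570) = 0.77437.
P = 1574 × 0.77437 = 1218.9 mb.

P ≈ 1220 mb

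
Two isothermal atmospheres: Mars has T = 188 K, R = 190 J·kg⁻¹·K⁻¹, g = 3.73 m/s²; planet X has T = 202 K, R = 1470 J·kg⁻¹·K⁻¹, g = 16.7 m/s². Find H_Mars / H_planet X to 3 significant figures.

H = RT/g for each body.
H_Mars = 190 × 188 / 3.73 = 9576.4 m.
H_planet X = 1470 × 202 / 16.7 = 17781 m.
H_Mars/H_planet X = 9576.4/17781 = 0.53857.

H_Mars/H_planet X ≈ 0.539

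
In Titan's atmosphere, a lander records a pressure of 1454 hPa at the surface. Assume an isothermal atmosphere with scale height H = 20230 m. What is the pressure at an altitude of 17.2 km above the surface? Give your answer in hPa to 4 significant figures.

P ≈ 621.3 hPa

Barometric formula: P = P₀ exp(−z/H).
z/H = 17200/20230 = 0.85022; exp(−0.85022) = 0.42732.
P = 1454 × 0.42732 = 621.32 hPa.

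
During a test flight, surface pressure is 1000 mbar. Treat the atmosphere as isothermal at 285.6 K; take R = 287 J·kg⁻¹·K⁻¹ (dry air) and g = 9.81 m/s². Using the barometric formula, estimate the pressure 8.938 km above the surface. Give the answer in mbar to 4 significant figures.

Scale height: H = RT/g = 287 × 285.6 / 9.81 = 8355.5 m.
Barometric formula: P = P₀ exp(−z/H).
z/H = 8938.0/8355.5 = 1.0697; exp(−1.0697) = 0.34311.
P = 1000 × 0.34311 = 343.11 mbar.

P ≈ 343.1 mbar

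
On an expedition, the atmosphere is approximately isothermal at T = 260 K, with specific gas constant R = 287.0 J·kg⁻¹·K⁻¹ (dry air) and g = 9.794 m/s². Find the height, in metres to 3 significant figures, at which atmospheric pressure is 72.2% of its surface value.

Scale height: H = RT/g = 287.0 × 260 / 9.794 = 7619.0 m.
Set P/P₀ = exp(−z/H) = 0.722, so z = −H ln(0.722).
−ln(0.722) = 0.32573; z = 7619.0 × 0.32573 = 2481.7 m.

z ≈ 2480 m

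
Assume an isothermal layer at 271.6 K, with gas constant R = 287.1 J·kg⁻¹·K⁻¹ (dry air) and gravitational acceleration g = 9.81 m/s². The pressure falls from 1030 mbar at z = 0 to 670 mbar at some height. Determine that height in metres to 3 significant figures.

Scale height: H = RT/g = 287.1 × 271.6 / 9.81 = 7948.7 m.
Invert the barometric formula: z = H ln(P₀/P).
P₀/P = 1030/670 = 1.5373; ln(1.5373) = 0.43003.
z = 7948.7 × 0.43003 = 3418.2 m.

z ≈ 3420 m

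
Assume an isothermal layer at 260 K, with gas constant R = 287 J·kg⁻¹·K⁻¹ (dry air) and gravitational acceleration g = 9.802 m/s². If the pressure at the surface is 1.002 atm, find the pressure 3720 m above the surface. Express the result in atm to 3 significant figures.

Scale height: H = RT/g = 287 × 260 / 9.802 = 7612.7 m.
Barometric formula: P = P₀ exp(−z/H).
z/H = 3720.0/7612.7 = 0.48866; exp(−0.48866) = 0.61345.
P = 1.002 × 0.61345 = 0.61468 atm.

P ≈ 0.615 atm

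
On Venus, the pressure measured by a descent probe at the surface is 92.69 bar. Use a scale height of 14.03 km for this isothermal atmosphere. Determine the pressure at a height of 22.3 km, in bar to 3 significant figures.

Barometric formula: P = P₀ exp(−z/H).
z/H = 22300/14030 = 1.5895; exp(−1.5895) = 0.20403.
P = 92.69 × 0.20403 = 18.912 bar.

P ≈ 18.9 bar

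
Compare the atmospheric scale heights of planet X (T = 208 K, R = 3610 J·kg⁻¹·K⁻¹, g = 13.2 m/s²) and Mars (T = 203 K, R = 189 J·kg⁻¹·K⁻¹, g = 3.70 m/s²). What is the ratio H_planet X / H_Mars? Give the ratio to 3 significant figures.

H = RT/g for each body.
H_planet X = 3610 × 208 / 13.2 = 56885 m.
H_Mars = 189 × 203 / 3.70 = 10369 m.
H_planet X/H_Mars = 56885/10369 = 5.4861.

H_planet X/H_Mars ≈ 5.49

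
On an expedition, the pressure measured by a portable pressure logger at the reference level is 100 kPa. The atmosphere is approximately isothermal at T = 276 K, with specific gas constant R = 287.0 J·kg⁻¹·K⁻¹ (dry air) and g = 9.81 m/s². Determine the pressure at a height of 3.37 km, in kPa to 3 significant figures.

P ≈ 65.9 kPa

Scale height: H = RT/g = 287.0 × 276 / 9.81 = 8074.6 m.
Barometric formula: P = P₀ exp(−z/H).
z/H = 3370.0/8074.6 = 0.41736; exp(−0.41736) = 0.65878.
P = 100 × 0.65878 = 65.878 kPa.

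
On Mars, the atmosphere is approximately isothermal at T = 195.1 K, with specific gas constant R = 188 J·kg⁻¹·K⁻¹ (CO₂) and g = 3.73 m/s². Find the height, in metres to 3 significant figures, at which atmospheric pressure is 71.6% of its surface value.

z ≈ 3290 m

Scale height: H = RT/g = 188 × 195.1 / 3.73 = 9833.5 m.
Set P/P₀ = exp(−z/H) = 0.716, so z = −H ln(0.716).
−ln(0.716) = 0.33408; z = 9833.5 × 0.33408 = 3285.2 m.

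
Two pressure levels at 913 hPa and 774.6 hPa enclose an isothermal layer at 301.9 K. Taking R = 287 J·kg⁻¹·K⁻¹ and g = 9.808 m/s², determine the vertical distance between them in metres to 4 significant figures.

Hypsometric equation: Δz = (R T̄/g) ln(P₁/P₂).
R T̄/g = 287 × 301.9 / 9.808 = 8834.1 m.
ln(913/774.6) = ln(1.1787) = 0.16441.
Δz = 8834.1 × 0.16441 = 1452.4 m.

Δz ≈ 1452 m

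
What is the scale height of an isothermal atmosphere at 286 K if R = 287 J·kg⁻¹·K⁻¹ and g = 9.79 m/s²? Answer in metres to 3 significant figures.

The scale height of an isothermal atmosphere is H = RT/g.
H = 287 × 286 / 9.79 = 82082/9.79 = 8384.3 m.

H ≈ 8380 m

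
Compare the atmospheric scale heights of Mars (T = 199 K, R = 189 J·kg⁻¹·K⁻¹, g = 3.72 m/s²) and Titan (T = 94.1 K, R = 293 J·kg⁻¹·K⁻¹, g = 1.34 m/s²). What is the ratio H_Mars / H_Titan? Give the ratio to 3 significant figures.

H = RT/g for each body.
H_Mars = 189 × 199 / 3.72 = 10110 m.
H_Titan = 293 × 94.1 / 1.34 = 20576 m.
H_Mars/H_Titan = 10110/20576 = 0.49135.

H_Mars/H_Titan ≈ 0.491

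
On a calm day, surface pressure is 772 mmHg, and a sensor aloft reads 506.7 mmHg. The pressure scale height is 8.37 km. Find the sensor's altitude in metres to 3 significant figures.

z ≈ 3520 m

Invert the barometric formula: z = H ln(P₀/P).
P₀/P = 772/506.7 = 1.5236; ln(1.5236) = 0.42108.
z = 8370.0 × 0.42108 = 3524.4 m.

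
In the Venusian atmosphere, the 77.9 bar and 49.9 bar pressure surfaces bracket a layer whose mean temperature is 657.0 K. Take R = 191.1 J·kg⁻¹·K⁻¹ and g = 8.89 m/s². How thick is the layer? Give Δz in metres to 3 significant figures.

Hypsometric equation: Δz = (R T̄/g) ln(P₁/P₂).
R T̄/g = 191.1 × 657.0 / 8.89 = 14123 m.
ln(77.9/49.9) = ln(1.5611) = 0.44539.
Δz = 14123 × 0.44539 = 6290.2 m.

Δz ≈ 6290 m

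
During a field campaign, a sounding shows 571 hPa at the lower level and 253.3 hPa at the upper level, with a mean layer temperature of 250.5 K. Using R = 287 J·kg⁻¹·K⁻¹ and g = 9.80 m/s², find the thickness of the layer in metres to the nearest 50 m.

Δz ≈ 5950 m

Hypsometric equation: Δz = (R T̄/g) ln(P₁/P₂).
R T̄/g = 287 × 250.5 / 9.80 = 7336.1 m.
ln(571/253.3) = ln(2.2542) = 0.81280.
Δz = 7336.1 × 0.81280 = 5962.8 m.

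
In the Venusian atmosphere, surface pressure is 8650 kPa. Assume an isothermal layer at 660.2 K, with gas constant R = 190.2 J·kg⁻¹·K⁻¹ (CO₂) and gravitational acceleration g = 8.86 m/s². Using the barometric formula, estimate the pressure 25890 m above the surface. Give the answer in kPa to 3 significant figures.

Scale height: H = RT/g = 190.2 × 660.2 / 8.86 = 14173 m.
Barometric formula: P = P₀ exp(−z/H).
z/H = 25890/14173 = 1.8267; exp(−1.8267) = 0.16094.
P = 8650 × 0.16094 = 1392.1 kPa.

P ≈ 1390 kPa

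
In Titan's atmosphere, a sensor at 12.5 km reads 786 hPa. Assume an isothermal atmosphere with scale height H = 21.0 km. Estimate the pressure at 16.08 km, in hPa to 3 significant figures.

P ≈ 663 hPa

Between two levels, P₂ = P₁ exp(−Δz/H) with Δz = z₂ − z₁.
Δz = 16080 − 12500 = 3580.0 m; Δz/H = 3580.0/21000 = 0.17048.
P₂ = 786 × exp(−0.17048) = 786 × 0.84326 = 662.80 hPa.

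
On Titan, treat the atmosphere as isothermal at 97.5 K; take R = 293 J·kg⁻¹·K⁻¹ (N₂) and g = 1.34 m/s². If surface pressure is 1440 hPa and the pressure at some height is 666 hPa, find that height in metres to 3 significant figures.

Scale height: H = RT/g = 293 × 97.5 / 1.34 = 21319 m.
Invert the barometric formula: z = H ln(P₀/P).
P₀/P = 1440/666 = 2.1622; ln(2.1622) = 0.77113.
z = 21319 × 0.77113 = 16440 m.

z ≈ 16400 m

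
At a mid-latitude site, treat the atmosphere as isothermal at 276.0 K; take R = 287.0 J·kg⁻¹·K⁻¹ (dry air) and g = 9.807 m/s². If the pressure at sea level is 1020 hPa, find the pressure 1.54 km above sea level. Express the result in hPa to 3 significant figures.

Scale height: H = RT/g = 287.0 × 276.0 / 9.807 = 8077.1 m.
Barometric formula: P = P₀ exp(−z/H).
z/H = 1540.0/8077.1 = 0.19066; exp(−0.19066) = 0.82641.
P = 1020 × 0.82641 = 842.94 hPa.

P ≈ 843 hPa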